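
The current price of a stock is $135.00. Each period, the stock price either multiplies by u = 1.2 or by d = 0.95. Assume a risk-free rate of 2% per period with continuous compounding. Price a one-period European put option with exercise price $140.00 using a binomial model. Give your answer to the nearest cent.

$8.28

Risk-neutral probability p = (e^0.02 − 0.95)/(1.2 − 0.95) = 0.0702/0.2500 = 0.2808
Terminal stock prices: S_u = 162, S_d = 128.2
Terminal payoffs (K − S): max(-22, 0) = 0, max(11.75, 0) = 11.75
Node 0 (S = 135): V_0 = e^(−0.02)·[0.2808·0.0000 + 0.7192·11.7500] = 8.2832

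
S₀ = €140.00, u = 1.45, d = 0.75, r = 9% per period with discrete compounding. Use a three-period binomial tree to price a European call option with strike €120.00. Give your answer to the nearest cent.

Risk-neutral probability p = (1 + 0.09 − 0.75)/(1.45 − 0.75) = 0.3400/0.7000 = 0.4857
Terminal stock prices: S_uuu = 426.8, S_uud = 220.8, S_udd = 114.2, S_ddd = 59.06
Terminal payoffs (S − K): max(306.8, 0) = 306.8, max(100.8, 0) = 100.8, max(-5.812, 0) = 0, max(-60.94, 0) = 0
Node uu (S = 294.4): V_uu = 1/1.09·[0.4857·306.8075 + 0.5143·100.7625] = 184.2583
Node ud (S = 152.2): V_ud = 1/1.09·[0.4857·100.7625 + 0.5143·0.0000] = 44.9007
Node dd (S = 78.75): V_dd = 1/1.09·[0.4857·0.0000 + 0.5143·0.0000] = 0.0000
Node u (S = 203): V_u = 1/1.09·[0.4857·184.2583 + 0.5143·44.9007] = 103.2924
Node d (S = 105): V_d = 1/1.09·[0.4857·44.9007 + 0.5143·0.0000] = 20.0082
Node 0 (S = 140): V_0 = 1/1.09·[0.4857·103.2924 + 0.5143·20.0082] = 55.4683

€55.47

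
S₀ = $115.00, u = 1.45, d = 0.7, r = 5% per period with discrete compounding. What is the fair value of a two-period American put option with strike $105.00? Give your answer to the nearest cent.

$12.55

Risk-neutral probability p = (1 + 0.05 − 0.7)/(1.45 − 0.7) = 0.3500/0.7500 = 0.4667
Terminal stock prices: S_uu = 241.8, S_ud = 116.7, S_dd = 56.35
Terminal payoffs (K − S): max(-136.8, 0) = 0, max(-11.72, 0) = 0, max(48.65, 0) = 48.65
Node u (S = 166.8): continuation = 1/1.05·[0.4667·0.0000 + 0.5333·0.0000] = 0.0000; exercise value = 0.0000 ≤ continuation, so V_u = 0.0000
Node d (S = 80.5): continuation = 1/1.05·[0.4667·0.0000 + 0.5333·48.6500] = 24.7111; exercise value = 24.5000 ≤ continuation, so V_d = 24.7111
Node 0 (S = 115): continuation = 1/1.05·[0.4667·0.0000 + 0.5333·24.7111] = 12.5517; exercise value = 0.0000 ≤ continuation, so V_0 = 12.5517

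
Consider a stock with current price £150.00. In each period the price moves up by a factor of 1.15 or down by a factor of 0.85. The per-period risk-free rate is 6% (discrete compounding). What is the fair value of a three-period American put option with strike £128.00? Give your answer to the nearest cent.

£1.93

Risk-neutral probability p = (1 + 0.06 − 0.85)/(1.15 − 0.85) = 0.2100/0.3000 = 0.7000
Terminal stock prices: S_uuu = 228.1, S_uud = 168.6, S_udd = 124.6, S_ddd = 92.12
Terminal payoffs (K − S): max(-100.1, 0) = 0, max(-40.62, 0) = 0, max(3.369, 0) = 3.369, max(35.88, 0) = 35.88
Node uu (S = 198.4): continuation = 1/1.06·[0.7000·0.0000 + 0.3000·0.0000] = 0.0000; exercise value = 0.0000 ≤ continuation, so V_uu = 0.0000
Node ud (S = 146.6): continuation = 1/1.06·[0.7000·0.0000 + 0.3000·3.3688] = 0.9534; exercise value = 0.0000 ≤ continuation, so V_ud = 0.9534
Node dd (S = 108.4): continuation = 1/1.06·[0.7000·3.3688 + 0.3000·35.8813] = 12.3797; exercise value = 19.6250 > continuation, so V_dd = 19.6250 (exercise)
Node u (S = 172.5): continuation = 1/1.06·[0.7000·0.0000 + 0.3000·0.9534] = 0.2698; exercise value = 0.0000 ≤ continuation, so V_u = 0.2698
Node d (S = 127.5): continuation = 1/1.06·[0.7000·0.9534 + 0.3000·19.6250] = 6.1839; exercise value = 0.5000 ≤ continuation, so V_d = 6.1839
Node 0 (S = 150): continuation = 1/1.06·[0.7000·0.2698 + 0.3000·6.1839] = 1.9283; exercise value = 0.0000 ≤ continuation, so V_0 = 1.9283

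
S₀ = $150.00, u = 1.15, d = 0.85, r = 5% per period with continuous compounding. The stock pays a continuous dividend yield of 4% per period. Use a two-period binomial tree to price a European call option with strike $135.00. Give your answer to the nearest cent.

Per-period risk-free factor R = e^0.05 = 1.0513; dividend-adjusted growth = e^(0.05−0.04) = 1.0101.
Risk-neutral probability p = (1.0101 − 0.85)/(1.15 − 0.85) = 0.1601/0.3000 = 0.5335
Terminal stock prices: S_uu = 198.4, S_ud = 146.6, S_dd = 108.4
Terminal payoffs (S − K): max(63.37, 0) = 63.37, max(11.62, 0) = 11.62, max(-26.63, 0) = 0
Node u (S = 172.5): V_u = e^(−0.05)·[0.5335·63.3750 + 0.4665·11.6250] = 37.3202
Node d (S = 127.5): V_d = e^(−0.05)·[0.5335·11.6250 + 0.4665·0.0000] = 5.8995
Node 0 (S = 150): V_0 = e^(−0.05)·[0.5335·37.3202 + 0.4665·5.8995] = 21.5572

$21.56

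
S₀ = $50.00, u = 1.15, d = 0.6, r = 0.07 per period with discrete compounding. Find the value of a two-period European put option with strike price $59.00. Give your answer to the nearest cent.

Risk-neutral probability p = (1 + 0.07 − 0.6)/(1.15 − 0.6) = 0.4700/0.5500 = 0.8545
Terminal stock prices: S_uu = 66.12, S_ud = 34.5, S_dd = 18
Terminal payoffs (K − S): max(-7.125, 0) = 0, max(24.5, 0) = 24.5, max(41, 0) = 41
Node u (S = 57.5): V_u = 1/1.07·[0.8545·0.0000 + 0.1455·24.5000] = 3.3305
Node d (S = 30): V_d = 1/1.07·[0.8545·24.5000 + 0.1455·41.0000] = 25.1402
Node 0 (S = 50): V_0 = 1/1.07·[0.8545·3.3305 + 0.1455·25.1402] = 6.0774

$6.08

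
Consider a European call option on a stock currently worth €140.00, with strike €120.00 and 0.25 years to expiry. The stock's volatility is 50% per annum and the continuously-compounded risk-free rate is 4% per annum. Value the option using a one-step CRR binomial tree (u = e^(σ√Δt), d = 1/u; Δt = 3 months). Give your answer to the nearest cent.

CRR parameters: u = e^(σ√Δt) = e^(0.5·√0.25) = 1.2840, d = 1/u = 0.7788
Per-period rate: rΔt = 0.04·0.25 = 0.01, so R = e^0.01 = 1.0101
Risk-neutral probability p = (e^0.01 − 0.7788)/(1.2840 − 0.7788) = 0.2312/0.5052 = 0.4577
Terminal stock prices: S_u = 179.8, S_d = 109
Terminal payoffs (S − K): max(59.76, 0) = 59.76, max(-10.97, 0) = 0
Node 0 (S = 140): V_0 = e^(−0.01)·[0.4577·59.7636 + 0.5423·0.0000] = 27.0826

€27.08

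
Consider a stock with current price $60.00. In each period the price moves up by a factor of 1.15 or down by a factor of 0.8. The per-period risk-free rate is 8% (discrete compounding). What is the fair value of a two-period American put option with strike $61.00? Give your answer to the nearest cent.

Risk-neutral probability p = (1 + 0.08 − 0.8)/(1.15 − 0.8) = 0.2800/0.3500 = 0.8000
Terminal stock prices: S_uu = 79.35, S_ud = 55.2, S_dd = 38.4
Terminal payoffs (K − S): max(-18.35, 0) = 0, max(5.8, 0) = 5.8, max(22.6, 0) = 22.6
Node u (S = 69): continuation = 1/1.08·[0.8000·0.0000 + 0.2000·5.8000] = 1.0741; exercise value = 0.0000 ≤ continuation, so V_u = 1.0741
Node d (S = 48): continuation = 1/1.08·[0.8000·5.8000 + 0.2000·22.6000] = 8.4815; exercise value = 13.0000 > continuation, so V_d = 13.0000 (exercise)
Node 0 (S = 60): continuation = 1/1.08·[0.8000·1.0741 + 0.2000·13.0000] = 3.2030; exercise value = 1.0000 ≤ continuation, so V_0 = 3.2030

$3.20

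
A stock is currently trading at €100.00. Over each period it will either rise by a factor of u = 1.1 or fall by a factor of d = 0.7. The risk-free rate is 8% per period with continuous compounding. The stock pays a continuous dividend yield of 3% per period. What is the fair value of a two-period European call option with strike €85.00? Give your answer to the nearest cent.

€23.66

Per-period risk-free factor R = e^0.08 = 1.0833; dividend-adjusted growth = e^(0.08−0.03) = 1.0513.
Risk-neutral probability p = (1.0513 − 0.7)/(1.1 − 0.7) = 0.3513/0.4000 = 0.8782
Terminal stock prices: S_uu = 121, S_ud = 77, S_dd = 49
Terminal payoffs (S − K): max(36, 0) = 36, max(-8, 0) = 0, max(-36, 0) = 0
Node u (S = 110): V_u = e^(−0.08)·[0.8782·36.0000 + 0.1218·0.0000] = 29.1838
Node d (S = 70): V_d = e^(−0.08)·[0.8782·0.0000 + 0.1218·0.0000] = 0.0000
Node 0 (S = 100): V_0 = e^(−0.08)·[0.8782·29.1838 + 0.1218·0.0000] = 23.6581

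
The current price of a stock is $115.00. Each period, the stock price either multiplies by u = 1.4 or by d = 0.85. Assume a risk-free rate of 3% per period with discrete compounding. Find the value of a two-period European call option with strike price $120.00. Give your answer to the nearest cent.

Risk-neutral probability p = (1 + 0.03 − 0.85)/(1.4 − 0.85) = 0.1800/0.5500 = 0.3273
Terminal stock prices: S_uu = 225.4, S_ud = 136.8, S_dd = 83.09
Terminal payoffs (S − K): max(105.4, 0) = 105.4, max(16.85, 0) = 16.85, max(-36.91, 0) = 0
Node u (S = 161): V_u = 1/1.03·[0.3273·105.4000 + 0.6727·16.8500] = 44.4951
Node d (S = 97.75): V_d = 1/1.03·[0.3273·16.8500 + 0.6727·0.0000] = 5.3539
Node 0 (S = 115): V_0 = 1/1.03·[0.3273·44.4951 + 0.6727·5.3539] = 17.6347

$17.63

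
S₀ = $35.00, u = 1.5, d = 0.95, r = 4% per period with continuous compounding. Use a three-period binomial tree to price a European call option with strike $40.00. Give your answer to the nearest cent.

Risk-neutral probability p = (e^0.04 − 0.95)/(1.5 − 0.95) = 0.0908/0.5500 = 0.1651
Terminal stock prices: S_uuu = 118.1, S_uud = 74.81, S_udd = 47.38, S_ddd = 30.01
Terminal payoffs (S − K): max(78.12, 0) = 78.12, max(34.81, 0) = 34.81, max(7.381, 0) = 7.381, max(-9.992, 0) = 0
Node uu (S = 78.75): V_uu = e^(−0.04)·[0.1651·78.1250 + 0.8349·34.8125] = 40.3184
Node ud (S = 49.88): V_ud = e^(−0.04)·[0.1651·34.8125 + 0.8349·7.3813] = 11.4434
Node dd (S = 31.59): V_dd = e^(−0.04)·[0.1651·7.3813 + 0.8349·0.0000] = 1.1709
Node u (S = 52.5): V_u = e^(−0.04)·[0.1651·40.3184 + 0.8349·11.4434] = 15.5753
Node d (S = 33.25): V_d = e^(−0.04)·[0.1651·11.4434 + 0.8349·1.1709] = 2.7546
Node 0 (S = 35): V_0 = e^(−0.04)·[0.1651·15.5753 + 0.8349·2.7546] = 4.6804

$4.68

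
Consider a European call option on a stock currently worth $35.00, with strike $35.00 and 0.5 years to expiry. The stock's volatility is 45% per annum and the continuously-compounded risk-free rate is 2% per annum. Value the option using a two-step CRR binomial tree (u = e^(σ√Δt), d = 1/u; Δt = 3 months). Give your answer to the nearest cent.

CRR parameters: u = e^(σ√Δt) = e^(0.45·√0.25) = 1.2523, d = 1/u = 0.7985
Per-period rate: rΔt = 0.02·0.25 = 0.005, so R = e^0.005 = 1.0050
Risk-neutral probability p = (e^0.005 − 0.7985)/(1.2523 − 0.7985) = 0.2065/0.4538 = 0.4550
Terminal stock prices: S_uu = 54.89, S_ud = 35, S_dd = 22.32
Terminal payoffs (S − K): max(19.89, 0) = 19.89, max(0, 0) = 0, max(-12.68, 0) = 0
Node u (S = 43.83): V_u = e^(−0.005)·[0.4550·19.8909 + 0.5450·0.0000] = 9.0059
Node d (S = 27.95): V_d = e^(−0.005)·[0.4550·0.0000 + 0.5450·0.0000] = 0.0000
Node 0 (S = 35): V_0 = e^(−0.005)·[0.4550·9.0059 + 0.5450·0.0000] = 4.0775

$4.08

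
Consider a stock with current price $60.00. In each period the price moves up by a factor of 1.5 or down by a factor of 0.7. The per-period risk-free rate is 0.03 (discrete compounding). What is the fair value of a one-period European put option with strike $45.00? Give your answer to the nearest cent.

$1.71

Risk-neutral probability p = (1 + 0.03 − 0.7)/(1.5 − 0.7) = 0.3300/0.8000 = 0.4125
Terminal stock prices: S_u = 90, S_d = 42
Terminal payoffs (K − S): max(-45, 0) = 0, max(3, 0) = 3
Node 0 (S = 60): V_0 = 1/1.03·[0.4125·0.0000 + 0.5875·3.0000] = 1.7112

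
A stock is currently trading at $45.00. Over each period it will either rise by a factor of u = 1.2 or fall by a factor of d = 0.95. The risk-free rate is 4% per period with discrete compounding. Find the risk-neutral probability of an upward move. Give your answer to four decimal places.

Risk-neutral probability p = (1 + 0.04 − 0.95)/(1.2 − 0.95) = 0.0900/0.2500 = 0.3600

p = 0.3600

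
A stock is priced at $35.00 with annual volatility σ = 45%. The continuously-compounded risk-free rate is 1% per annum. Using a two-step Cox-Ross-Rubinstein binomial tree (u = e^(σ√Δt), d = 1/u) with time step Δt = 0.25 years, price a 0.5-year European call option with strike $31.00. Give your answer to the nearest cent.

$6.77

CRR parameters: u = e^(σ√Δt) = e^(0.45·√0.25) = 1.2523, d = 1/u = 0.7985
Per-period rate: rΔt = 0.01·0.25 = 0.0025, so R = e^0.0025 = 1.0025
Risk-neutral probability p = (e^0.0025 − 0.7985)/(1.2523 − 0.7985) = 0.2040/0.4538 = 0.4495
Terminal stock prices: S_uu = 54.89, S_ud = 35, S_dd = 22.32
Terminal payoffs (S − K): max(23.89, 0) = 23.89, max(4, 0) = 4, max(-8.683, 0) = 0
Node u (S = 43.83): V_u = e^(−0.0025)·[0.4495·23.8909 + 0.5505·4.0000] = 12.9087
Node d (S = 27.95): V_d = e^(−0.0025)·[0.4495·4.0000 + 0.5505·0.0000] = 1.7935
Node 0 (S = 35): V_0 = e^(−0.0025)·[0.4495·12.9087 + 0.5505·1.7935] = 6.7729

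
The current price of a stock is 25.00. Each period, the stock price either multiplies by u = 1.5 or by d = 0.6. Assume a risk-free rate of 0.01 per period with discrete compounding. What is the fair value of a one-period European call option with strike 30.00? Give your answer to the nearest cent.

Risk-neutral probability p = (1 + 0.01 − 0.6)/(1.5 − 0.6) = 0.4100/0.9000 = 0.4556
Terminal stock prices: S_u = 37.5, S_d = 15
Terminal payoffs (S − K): max(7.5, 0) = 7.5, max(-15, 0) = 0
Node 0 (S = 25): V_0 = 1/1.01·[0.4556·7.5000 + 0.5444·0.0000] = 3.3828

3.38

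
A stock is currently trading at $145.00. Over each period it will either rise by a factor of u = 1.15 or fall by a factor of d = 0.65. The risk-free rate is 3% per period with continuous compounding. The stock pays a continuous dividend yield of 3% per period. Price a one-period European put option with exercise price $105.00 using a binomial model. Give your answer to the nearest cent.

Per-period risk-free factor R = e^0.03 = 1.0305; dividend-adjusted growth = e^(0.03−0.03) = 1.0000.
Risk-neutral probability p = (1.0000 − 0.65)/(1.15 − 0.65) = 0.3500/0.5000 = 0.7000
Terminal stock prices: S_u = 166.8, S_d = 94.25
Terminal payoffs (K − S): max(-61.75, 0) = 0, max(10.75, 0) = 10.75
Node 0 (S = 145): V_0 = e^(−0.03)·[0.7000·0.0000 + 0.3000·10.7500] = 3.1297

$3.13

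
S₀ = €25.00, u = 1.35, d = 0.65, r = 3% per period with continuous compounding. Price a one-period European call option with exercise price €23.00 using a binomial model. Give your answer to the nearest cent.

€5.67

Risk-neutral probability p = (e^0.03 − 0.65)/(1.35 − 0.65) = 0.3805/0.7000 = 0.5435
Terminal stock prices: S_u = 33.75, S_d = 16.25
Terminal payoffs (S − K): max(10.75, 0) = 10.75, max(-6.75, 0) = 0
Node 0 (S = 25): V_0 = e^(−0.03)·[0.5435·10.7500 + 0.4565·0.0000] = 5.6700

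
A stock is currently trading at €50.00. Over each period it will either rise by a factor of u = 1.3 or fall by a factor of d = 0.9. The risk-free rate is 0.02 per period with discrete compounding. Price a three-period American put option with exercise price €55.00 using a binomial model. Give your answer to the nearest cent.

€7.48

Risk-neutral probability p = (1 + 0.02 − 0.9)/(1.3 − 0.9) = 0.1200/0.4000 = 0.3000
Terminal stock prices: S_uuu = 109.9, S_uud = 76.05, S_udd = 52.65, S_ddd = 36.45
Terminal payoffs (K − S): max(-54.85, 0) = 0, max(-21.05, 0) = 0, max(2.35, 0) = 2.35, max(18.55, 0) = 18.55
Node uu (S = 84.5): continuation = 1/1.02·[0.3000·0.0000 + 0.7000·0.0000] = 0.0000; exercise value = 0.0000 ≤ continuation, so V_uu = 0.0000
Node ud (S = 58.5): continuation = 1/1.02·[0.3000·0.0000 + 0.7000·2.3500] = 1.6127; exercise value = 0.0000 ≤ continuation, so V_ud = 1.6127
Node dd (S = 40.5): continuation = 1/1.02·[0.3000·2.3500 + 0.7000·18.5500] = 13.4216; exercise value = 14.5000 > continuation, so V_dd = 14.5000 (exercise)
Node u (S = 65): continuation = 1/1.02·[0.3000·0.0000 + 0.7000·1.6127] = 1.1068; exercise value = 0.0000 ≤ continuation, so V_u = 1.1068
Node d (S = 45): continuation = 1/1.02·[0.3000·1.6127 + 0.7000·14.5000] = 10.4253; exercise value = 10.0000 ≤ continuation, so V_d = 10.4253
Node 0 (S = 50): continuation = 1/1.02·[0.3000·1.1068 + 0.7000·10.4253] = 7.4802; exercise value = 5.0000 ≤ continuation, so V_0 = 7.4802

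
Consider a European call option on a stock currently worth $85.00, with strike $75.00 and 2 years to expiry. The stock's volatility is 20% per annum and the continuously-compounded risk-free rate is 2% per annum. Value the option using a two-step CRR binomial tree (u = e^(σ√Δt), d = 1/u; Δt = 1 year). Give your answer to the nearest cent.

CRR parameters: u = e^(σ√Δt) = e^(0.2·√1) = 1.2214, d = 1/u = 0.8187
Per-period rate: rΔt = 0.02·1 = 0.02, so R = e^0.02 = 1.0202
Risk-neutral probability p = (e^0.02 − 0.8187)/(1.2214 − 0.8187) = 0.2015/0.4027 = 0.5003
Terminal stock prices: S_uu = 126.8, S_ud = 85, S_dd = 56.98
Terminal payoffs (S − K): max(51.81, 0) = 51.81, max(10, 0) = 10, max(-18.02, 0) = 0
Node u (S = 103.8): V_u = e^(−0.02)·[0.5003·51.8051 + 0.4997·10.0000] = 30.3043
Node d (S = 69.59): V_d = e^(−0.02)·[0.5003·10.0000 + 0.4997·0.0000] = 4.9043
Node 0 (S = 85): V_0 = e^(−0.02)·[0.5003·30.3043 + 0.4997·4.9043] = 17.2640

$17.26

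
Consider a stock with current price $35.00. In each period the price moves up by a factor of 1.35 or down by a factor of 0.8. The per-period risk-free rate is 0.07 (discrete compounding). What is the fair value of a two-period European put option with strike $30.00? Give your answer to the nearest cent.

$1.72

Risk-neutral probability p = (1 + 0.07 − 0.8)/(1.35 − 0.8) = 0.2700/0.5500 = 0.4909
Terminal stock prices: S_uu = 63.79, S_ud = 37.8, S_dd = 22.4
Terminal payoffs (K − S): max(-33.79, 0) = 0, max(-7.8, 0) = 0, max(7.6, 0) = 7.6
Node u (S = 47.25): V_u = 1/1.07·[0.4909·0.0000 + 0.5091·0.0000] = 0.0000
Node d (S = 28): V_d = 1/1.07·[0.4909·0.0000 + 0.5091·7.6000] = 3.6160
Node 0 (S = 35): V_0 = 1/1.07·[0.4909·0.0000 + 0.5091·3.6160] = 1.7204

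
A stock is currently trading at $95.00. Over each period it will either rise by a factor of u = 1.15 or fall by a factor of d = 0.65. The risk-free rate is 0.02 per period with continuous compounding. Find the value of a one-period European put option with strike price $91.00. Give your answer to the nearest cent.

Risk-neutral probability p = (e^0.02 − 0.65)/(1.15 − 0.65) = 0.3702/0.5000 = 0.7404
Terminal stock prices: S_u = 109.2, S_d = 61.75
Terminal payoffs (K − S): max(-18.25, 0) = 0, max(29.25, 0) = 29.25
Node 0 (S = 95): V_0 = e^(−0.02)·[0.7404·0.0000 + 0.2596·29.2500] = 7.4429

$7.44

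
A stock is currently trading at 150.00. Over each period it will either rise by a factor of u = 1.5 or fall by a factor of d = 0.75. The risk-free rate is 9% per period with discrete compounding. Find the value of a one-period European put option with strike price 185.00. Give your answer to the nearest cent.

Risk-neutral probability p = (1 + 0.09 − 0.75)/(1.5 − 0.75) = 0.3400/0.7500 = 0.4533
Terminal stock prices: S_u = 225, S_d = 112.5
Terminal payoffs (K − S): max(-40, 0) = 0, max(72.5, 0) = 72.5
Node 0 (S = 150): V_0 = 1/1.09·[0.4533·0.0000 + 0.5467·72.5000] = 36.3609

36.36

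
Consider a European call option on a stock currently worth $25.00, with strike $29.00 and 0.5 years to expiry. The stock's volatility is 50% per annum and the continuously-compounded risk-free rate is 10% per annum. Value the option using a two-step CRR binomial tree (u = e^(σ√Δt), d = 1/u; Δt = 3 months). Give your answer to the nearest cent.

CRR parameters: u = e^(σ√Δt) = e^(0.5·√0.25) = 1.2840, d = 1/u = 0.7788
Per-period rate: rΔt = 0.1·0.25 = 0.025, so R = e^0.025 = 1.0253
Risk-neutral probability p = (e^0.025 − 0.7788)/(1.2840 − 0.7788) = 0.2465/0.5052 = 0.4879
Terminal stock prices: S_uu = 41.22, S_ud = 25, S_dd = 15.16
Terminal payoffs (S − K): max(12.22, 0) = 12.22, max(-4, 0) = 0, max(-13.84, 0) = 0
Node u (S = 32.1): V_u = e^(−0.025)·[0.4879·12.2180 + 0.5121·0.0000] = 5.8144
Node d (S = 19.47): V_d = e^(−0.025)·[0.4879·0.0000 + 0.5121·0.0000] = 0.0000
Node 0 (S = 25): V_0 = e^(−0.025)·[0.4879·5.8144 + 0.5121·0.0000] = 2.7670

$2.77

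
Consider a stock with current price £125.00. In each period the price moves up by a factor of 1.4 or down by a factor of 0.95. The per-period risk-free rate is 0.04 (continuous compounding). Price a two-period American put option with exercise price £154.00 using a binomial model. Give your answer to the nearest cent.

£29.00

Risk-neutral probability p = (e^0.04 − 0.95)/(1.4 − 0.95) = 0.0908/0.4500 = 0.2018
Terminal stock prices: S_uu = 245, S_ud = 166.2, S_dd = 112.8
Terminal payoffs (K − S): max(-91, 0) = 0, max(-12.25, 0) = 0, max(41.19, 0) = 41.19
Node u (S = 175): continuation = e^(−0.04)·[0.2018·0.0000 + 0.7982·0.0000] = 0.0000; exercise value = 0.0000 ≤ continuation, so V_u = 0.0000
Node d (S = 118.8): continuation = e^(−0.04)·[0.2018·0.0000 + 0.7982·41.1875] = 31.5867; exercise value = 35.2500 > continuation, so V_d = 35.2500 (exercise)
Node 0 (S = 125): continuation = e^(−0.04)·[0.2018·0.0000 + 0.7982·35.2500] = 27.0332; exercise value = 29.0000 > continuation, so V_0 = 29.0000 (exercise)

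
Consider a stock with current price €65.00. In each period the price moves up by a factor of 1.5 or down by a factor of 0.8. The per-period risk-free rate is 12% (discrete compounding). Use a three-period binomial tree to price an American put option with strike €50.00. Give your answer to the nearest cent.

Risk-neutral probability p = (1 + 0.12 − 0.8)/(1.5 − 0.8) = 0.3200/0.7000 = 0.4571
Terminal stock prices: S_uuu = 219.4, S_uud = 117, S_udd = 62.4, S_ddd = 33.28
Terminal payoffs (K − S): max(-169.4, 0) = 0, max(-67, 0) = 0, max(-12.4, 0) = 0, max(16.72, 0) = 16.72
Node uu (S = 146.2): continuation = 1/1.12·[0.4571·0.0000 + 0.5429·0.0000] = 0.0000; exercise value = 0.0000 ≤ continuation, so V_uu = 0.0000
Node ud (S = 78): continuation = 1/1.12·[0.4571·0.0000 + 0.5429·0.0000] = 0.0000; exercise value = 0.0000 ≤ continuation, so V_ud = 0.0000
Node dd (S = 41.6): continuation = 1/1.12·[0.4571·0.0000 + 0.5429·16.7200] = 8.1041; exercise value = 8.4000 > continuation, so V_dd = 8.4000 (exercise)
Node u (S = 97.5): continuation = 1/1.12·[0.4571·0.0000 + 0.5429·0.0000] = 0.0000; exercise value = 0.0000 ≤ continuation, so V_u = 0.0000
Node d (S = 52): continuation = 1/1.12·[0.4571·0.0000 + 0.5429·8.4000] = 4.0714; exercise value = 0.0000 ≤ continuation, so V_d = 4.0714
Node 0 (S = 65): continuation = 1/1.12·[0.4571·0.0000 + 0.5429·4.0714] = 1.9734; exercise value = 0.0000 ≤ continuation, so V_0 = 1.9734

€1.97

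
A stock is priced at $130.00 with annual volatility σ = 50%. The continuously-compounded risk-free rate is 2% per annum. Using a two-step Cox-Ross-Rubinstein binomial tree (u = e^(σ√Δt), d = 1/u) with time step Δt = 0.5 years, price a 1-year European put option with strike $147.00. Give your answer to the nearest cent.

CRR parameters: u = e^(σ√Δt) = e^(0.5·√0.5) = 1.4241, d = 1/u = 0.7022
Per-period rate: rΔt = 0.02·0.5 = 0.01, so R = e^0.01 = 1.0101
Risk-neutral probability p = (e^0.01 − 0.7022)/(1.4241 − 0.7022) = 0.3079/0.7219 = 0.4264
Terminal stock prices: S_uu = 263.7, S_ud = 130, S_dd = 64.1
Terminal payoffs (K − S): max(-116.7, 0) = 0, max(17, 0) = 17, max(82.9, 0) = 82.9
Node u (S = 185.1): V_u = e^(−0.01)·[0.4264·0.0000 + 0.5736·17.0000] = 9.6535
Node d (S = 91.28): V_d = e^(−0.01)·[0.4264·17.0000 + 0.5736·82.9011] = 54.2528
Node 0 (S = 130): V_0 = e^(−0.01)·[0.4264·9.6535 + 0.5736·54.2528] = 34.8832

$34.88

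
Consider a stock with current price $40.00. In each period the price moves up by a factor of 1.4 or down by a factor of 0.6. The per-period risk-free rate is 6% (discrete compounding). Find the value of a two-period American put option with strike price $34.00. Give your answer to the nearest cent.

Risk-neutral probability p = (1 + 0.06 − 0.6)/(1.4 − 0.6) = 0.4600/0.8000 = 0.5750
Terminal stock prices: S_uu = 78.4, S_ud = 33.6, S_dd = 14.4
Terminal payoffs (K − S): max(-44.4, 0) = 0, max(0.4, 0) = 0.4, max(19.6, 0) = 19.6
Node u (S = 56): continuation = 1/1.06·[0.5750·0.0000 + 0.4250·0.4000] = 0.1604; exercise value = 0.0000 ≤ continuation, so V_u = 0.1604
Node d (S = 24): continuation = 1/1.06·[0.5750·0.4000 + 0.4250·19.6000] = 8.0755; exercise value = 10.0000 > continuation, so V_d = 10.0000 (exercise)
Node 0 (S = 40): continuation = 1/1.06·[0.5750·0.1604 + 0.4250·10.0000] = 4.0964; exercise value = 0.0000 ≤ continuation, so V_0 = 4.0964

$4.10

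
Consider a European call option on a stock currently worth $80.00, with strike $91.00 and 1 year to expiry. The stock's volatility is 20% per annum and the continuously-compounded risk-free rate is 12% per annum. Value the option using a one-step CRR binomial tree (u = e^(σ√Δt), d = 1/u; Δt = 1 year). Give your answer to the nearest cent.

$4.56

CRR parameters: u = e^(σ√Δt) = e^(0.2·√1) = 1.2214, d = 1/u = 0.8187
Per-period rate: rΔt = 0.12·1 = 0.12, so R = e^0.12 = 1.1275
Risk-neutral probability p = (e^0.12 − 0.8187)/(1.2214 − 0.8187) = 0.3088/0.4027 = 0.7668
Terminal stock prices: S_u = 97.71, S_d = 65.5
Terminal payoffs (S − K): max(6.712, 0) = 6.712, max(-25.5, 0) = 0
Node 0 (S = 80): V_0 = e^(−0.12)·[0.7668·6.7122 + 0.2332·0.0000] = 4.5649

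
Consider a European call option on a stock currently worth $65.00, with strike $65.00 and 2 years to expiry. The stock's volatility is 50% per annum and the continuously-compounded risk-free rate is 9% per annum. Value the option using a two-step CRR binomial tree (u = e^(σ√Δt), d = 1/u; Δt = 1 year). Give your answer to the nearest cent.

CRR parameters: u = e^(σ√Δt) = e^(0.5·√1) = 1.6487, d = 1/u = 0.6065
Per-period rate: rΔt = 0.09·1 = 0.09, so R = e^0.09 = 1.0942
Risk-neutral probability p = (e^0.09 − 0.6065)/(1.6487 − 0.6065) = 0.4876/1.0422 = 0.4679
Terminal stock prices: S_uu = 176.7, S_ud = 65, S_dd = 23.91
Terminal payoffs (S − K): max(111.7, 0) = 111.7, max(0, 0) = 0, max(-41.09, 0) = 0
Node u (S = 107.2): V_u = e^(−0.09)·[0.4679·111.6883 + 0.5321·0.0000] = 47.7614
Node d (S = 39.42): V_d = e^(−0.09)·[0.4679·0.0000 + 0.5321·0.0000] = 0.0000
Node 0 (S = 65): V_0 = e^(−0.09)·[0.4679·47.7614 + 0.5321·0.0000] = 20.4242

$20.42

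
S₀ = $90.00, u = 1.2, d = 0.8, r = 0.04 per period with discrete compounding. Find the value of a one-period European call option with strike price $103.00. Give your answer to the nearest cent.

Risk-neutral probability p = (1 + 0.04 − 0.8)/(1.2 − 0.8) = 0.2400/0.4000 = 0.6000
Terminal stock prices: S_u = 108, S_d = 72
Terminal payoffs (S − K): max(5, 0) = 5, max(-31, 0) = 0
Node 0 (S = 90): V_0 = 1/1.04·[0.6000·5.0000 + 0.4000·0.0000] = 2.8846

$2.88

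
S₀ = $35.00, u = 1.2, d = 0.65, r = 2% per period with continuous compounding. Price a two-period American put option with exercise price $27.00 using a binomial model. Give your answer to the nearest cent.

Risk-neutral probability p = (e^0.02 − 0.65)/(1.2 − 0.65) = 0.3702/0.5500 = 0.6731
Terminal stock prices: S_uu = 50.4, S_ud = 27.3, S_dd = 14.79
Terminal payoffs (K − S): max(-23.4, 0) = 0, max(-0.3, 0) = 0, max(12.21, 0) = 12.21
Node u (S = 42): continuation = e^(−0.02)·[0.6731·0.0000 + 0.3269·0.0000] = 0.0000; exercise value = 0.0000 ≤ continuation, so V_u = 0.0000
Node d (S = 22.75): continuation = e^(−0.02)·[0.6731·0.0000 + 0.3269·12.2125] = 3.9133; exercise value = 4.2500 > continuation, so V_d = 4.2500 (exercise)
Node 0 (S = 35): continuation = e^(−0.02)·[0.6731·0.0000 + 0.3269·4.2500] = 1.3618; exercise value = 0.0000 ≤ continuation, so V_0 = 1.3618

$1.36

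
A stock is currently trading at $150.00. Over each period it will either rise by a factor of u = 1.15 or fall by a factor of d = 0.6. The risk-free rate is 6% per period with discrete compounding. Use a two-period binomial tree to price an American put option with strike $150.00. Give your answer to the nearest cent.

$14.93

Risk-neutral probability p = (1 + 0.06 − 0.6)/(1.15 − 0.6) = 0.4600/0.5500 = 0.8364
Terminal stock prices: S_uu = 198.4, S_ud = 103.5, S_dd = 54
Terminal payoffs (K − S): max(-48.37, 0) = 0, max(46.5, 0) = 46.5, max(96, 0) = 96
Node u (S = 172.5): continuation = 1/1.06·[0.8364·0.0000 + 0.1636·46.5000] = 7.1784; exercise value = 0.0000 ≤ continuation, so V_u = 7.1784
Node d (S = 90): continuation = 1/1.06·[0.8364·46.5000 + 0.1636·96.0000] = 51.5094; exercise value = 60.0000 > continuation, so V_d = 60.0000 (exercise)
Node 0 (S = 150): continuation = 1/1.06·[0.8364·7.1784 + 0.1636·60.0000] = 14.9263; exercise value = 0.0000 ≤ continuation, so V_0 = 14.9263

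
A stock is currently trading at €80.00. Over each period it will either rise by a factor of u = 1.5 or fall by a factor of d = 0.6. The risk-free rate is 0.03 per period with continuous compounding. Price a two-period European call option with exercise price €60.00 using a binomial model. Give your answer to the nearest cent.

Risk-neutral probability p = (e^0.03 − 0.6)/(1.5 − 0.6) = 0.4305/0.9000 = 0.4783
Terminal stock prices: S_uu = 180, S_ud = 72, S_dd = 28.8
Terminal payoffs (S − K): max(120, 0) = 120, max(12, 0) = 12, max(-31.2, 0) = 0
Node u (S = 120): V_u = e^(−0.03)·[0.4783·120.0000 + 0.5217·12.0000] = 61.7733
Node d (S = 48): V_d = e^(−0.03)·[0.4783·12.0000 + 0.5217·0.0000] = 5.5698
Node 0 (S = 80): V_0 = e^(−0.03)·[0.4783·61.7733 + 0.5217·5.5698] = 31.4919

€31.49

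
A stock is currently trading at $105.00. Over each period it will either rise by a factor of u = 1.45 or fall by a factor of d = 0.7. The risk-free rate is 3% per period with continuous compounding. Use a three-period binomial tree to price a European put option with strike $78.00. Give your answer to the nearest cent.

Risk-neutral probability p = (e^0.03 − 0.7)/(1.45 − 0.7) = 0.3305/0.7500 = 0.4406
Terminal stock prices: S_uuu = 320.1, S_uud = 154.5, S_udd = 74.6, S_ddd = 36.01
Terminal payoffs (K − S): max(-242.1, 0) = 0, max(-76.53, 0) = 0, max(3.398, 0) = 3.398, max(41.99, 0) = 41.99
Node uu (S = 220.8): V_uu = e^(−0.03)·[0.4406·0.0000 + 0.5594·0.0000] = 0.0000
Node ud (S = 106.6): V_ud = e^(−0.03)·[0.4406·0.0000 + 0.5594·3.3975] = 1.8444
Node dd (S = 51.45): V_dd = e^(−0.03)·[0.4406·3.3975 + 0.5594·41.9850] = 24.2448
Node u (S = 152.2): V_u = e^(−0.03)·[0.4406·0.0000 + 0.5594·1.8444] = 1.0012
Node d (S = 73.5): V_d = e^(−0.03)·[0.4406·1.8444 + 0.5594·24.2448] = 13.9502
Node 0 (S = 105): V_0 = e^(−0.03)·[0.4406·1.0012 + 0.5594·13.9502] = 8.0011

$8.00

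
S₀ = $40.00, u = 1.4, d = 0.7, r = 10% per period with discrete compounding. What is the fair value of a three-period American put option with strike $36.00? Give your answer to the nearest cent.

$3.84

Risk-neutral probability p = (1 + 0.1 − 0.7)/(1.4 − 0.7) = 0.4000/0.7000 = 0.5714
Terminal stock prices: S_uuu = 109.8, S_uud = 54.88, S_udd = 27.44, S_ddd = 13.72
Terminal payoffs (K − S): max(-73.76, 0) = 0, max(-18.88, 0) = 0, max(8.56, 0) = 8.56, max(22.28, 0) = 22.28
Node uu (S = 78.4): continuation = 1/1.1·[0.5714·0.0000 + 0.4286·0.0000] = 0.0000; exercise value = 0.0000 ≤ continuation, so V_uu = 0.0000
Node ud (S = 39.2): continuation = 1/1.1·[0.5714·0.0000 + 0.4286·8.5600] = 3.3351; exercise value = 0.0000 ≤ continuation, so V_ud = 3.3351
Node dd (S = 19.6): continuation = 1/1.1·[0.5714·8.5600 + 0.4286·22.2800] = 13.1273; exercise value = 16.4000 > continuation, so V_dd = 16.4000 (exercise)
Node u (S = 56): continuation = 1/1.1·[0.5714·0.0000 + 0.4286·3.3351] = 1.2994; exercise value = 0.0000 ≤ continuation, so V_u = 1.2994
Node d (S = 28): continuation = 1/1.1·[0.5714·3.3351 + 0.4286·16.4000] = 8.1221; exercise value = 8.0000 ≤ continuation, so V_d = 8.1221
Node 0 (S = 40): continuation = 1/1.1·[0.5714·1.2994 + 0.4286·8.1221] = 3.8395; exercise value = 0.0000 ≤ continuation, so V_0 = 3.8395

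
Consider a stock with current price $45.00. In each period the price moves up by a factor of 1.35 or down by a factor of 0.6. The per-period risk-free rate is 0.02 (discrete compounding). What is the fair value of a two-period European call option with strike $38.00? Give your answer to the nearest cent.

Risk-neutral probability p = (1 + 0.02 − 0.6)/(1.35 − 0.6) = 0.4200/0.7500 = 0.5600
Terminal stock prices: S_uu = 82.01, S_ud = 36.45, S_dd = 16.2
Terminal payoffs (S − K): max(44.01, 0) = 44.01, max(-1.55, 0) = 0, max(-21.8, 0) = 0
Node u (S = 60.75): V_u = 1/1.02·[0.5600·44.0125 + 0.4400·0.0000] = 24.1637
Node d (S = 27): V_d = 1/1.02·[0.5600·0.0000 + 0.4400·0.0000] = 0.0000
Node 0 (S = 45): V_0 = 1/1.02·[0.5600·24.1637 + 0.4400·0.0000] = 13.2664

$13.27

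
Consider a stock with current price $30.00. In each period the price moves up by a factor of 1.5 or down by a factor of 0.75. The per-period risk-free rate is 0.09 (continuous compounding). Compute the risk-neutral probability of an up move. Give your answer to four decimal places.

Risk-neutral probability p = (e^0.09 − 0.75)/(1.5 − 0.75) = 0.3442/0.7500 = 0.4589

p = 0.4589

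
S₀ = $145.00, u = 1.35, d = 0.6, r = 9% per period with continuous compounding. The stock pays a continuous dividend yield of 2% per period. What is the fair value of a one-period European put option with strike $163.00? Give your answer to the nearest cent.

$25.70

Per-period risk-free factor R = e^0.09 = 1.0942; dividend-adjusted growth = e^(0.09−0.02) = 1.0725.
Risk-neutral probability p = (1.0725 − 0.6)/(1.35 − 0.6) = 0.4725/0.7500 = 0.6300
Terminal stock prices: S_u = 195.8, S_d = 87
Terminal payoffs (K − S): max(-32.75, 0) = 0, max(76, 0) = 76
Node 0 (S = 145): V_0 = e^(−0.09)·[0.6300·0.0000 + 0.3700·76.0000] = 25.6990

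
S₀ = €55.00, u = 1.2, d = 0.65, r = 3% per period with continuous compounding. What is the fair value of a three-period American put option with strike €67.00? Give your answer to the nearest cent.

Risk-neutral probability p = (e^0.03 − 0.65)/(1.2 − 0.65) = 0.3805/0.5500 = 0.6917
Terminal stock prices: S_uuu = 95.04, S_uud = 51.48, S_udd = 27.89, S_ddd = 15.1
Terminal payoffs (K − S): max(-28.04, 0) = 0, max(15.52, 0) = 15.52, max(39.11, 0) = 39.11, max(51.9, 0) = 51.9
Node uu (S = 79.2): continuation = e^(−0.03)·[0.6917·0.0000 + 0.3083·15.5200] = 4.6429; exercise value = 0.0000 ≤ continuation, so V_uu = 4.6429
Node ud (S = 42.9): continuation = e^(−0.03)·[0.6917·15.5200 + 0.3083·39.1150] = 22.1199; exercise value = 24.1000 > continuation, so V_ud = 24.1000 (exercise)
Node dd (S = 23.24): continuation = e^(−0.03)·[0.6917·39.1150 + 0.3083·51.8956] = 41.7824; exercise value = 43.7625 > continuation, so V_dd = 43.7625 (exercise)
Node u (S = 66): continuation = e^(−0.03)·[0.6917·4.6429 + 0.3083·24.1000] = 10.3263; exercise value = 1.0000 ≤ continuation, so V_u = 10.3263
Node d (S = 35.75): continuation = e^(−0.03)·[0.6917·24.1000 + 0.3083·43.7625] = 29.2699; exercise value = 31.2500 > continuation, so V_d = 31.2500 (exercise)
Node 0 (S = 55): continuation = e^(−0.03)·[0.6917·10.3263 + 0.3083·31.2500] = 16.2805; exercise value = 12.0000 ≤ continuation, so V_0 = 16.2805

€16.28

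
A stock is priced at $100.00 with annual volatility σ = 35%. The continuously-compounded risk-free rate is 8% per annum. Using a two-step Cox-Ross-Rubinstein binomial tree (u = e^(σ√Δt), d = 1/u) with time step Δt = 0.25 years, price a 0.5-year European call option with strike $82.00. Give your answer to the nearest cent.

CRR parameters: u = e^(σ√Δt) = e^(0.35·√0.25) = 1.1912, d = 1/u = 0.8395
Per-period rate: rΔt = 0.08·0.25 = 0.02, so R = e^0.02 = 1.0202
Risk-neutral probability p = (e^0.02 − 0.8395)/(1.1912 − 0.8395) = 0.1807/0.3518 = 0.5138
Terminal stock prices: S_uu = 141.9, S_ud = 100, S_dd = 70.47
Terminal payoffs (S − K): max(59.91, 0) = 59.91, max(18, 0) = 18, max(-11.53, 0) = 0
Node u (S = 119.1): V_u = e^(−0.02)·[0.5138·59.9068 + 0.4862·18.0000] = 38.7483
Node d (S = 83.95): V_d = e^(−0.02)·[0.5138·18.0000 + 0.4862·0.0000] = 9.0650
Node 0 (S = 100): V_0 = e^(−0.02)·[0.5138·38.7483 + 0.4862·9.0650] = 23.8344

$23.83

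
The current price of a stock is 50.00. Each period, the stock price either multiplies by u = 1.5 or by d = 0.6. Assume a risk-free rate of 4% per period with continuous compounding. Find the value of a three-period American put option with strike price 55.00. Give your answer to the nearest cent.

15.42

Risk-neutral probability p = (e^0.04 − 0.6)/(1.5 − 0.6) = 0.4408/0.9000 = 0.4898
Terminal stock prices: S_uuu = 168.8, S_uud = 67.5, S_udd = 27, S_ddd = 10.8
Terminal payoffs (K − S): max(-113.8, 0) = 0, max(-12.5, 0) = 0, max(28, 0) = 28, max(44.2, 0) = 44.2
Node uu (S = 112.5): continuation = e^(−0.04)·[0.4898·0.0000 + 0.5102·0.0000] = 0.0000; exercise value = 0.0000 ≤ continuation, so V_uu = 0.0000
Node ud (S = 45): continuation = e^(−0.04)·[0.4898·0.0000 + 0.5102·28.0000] = 13.7257; exercise value = 10.0000 ≤ continuation, so V_ud = 13.7257
Node dd (S = 18): continuation = e^(−0.04)·[0.4898·28.0000 + 0.5102·44.2000] = 34.8434; exercise value = 37.0000 > continuation, so V_dd = 37.0000 (exercise)
Node u (S = 75): continuation = e^(−0.04)·[0.4898·0.0000 + 0.5102·13.7257] = 6.7284; exercise value = 0.0000 ≤ continuation, so V_u = 6.7284
Node d (S = 30): continuation = e^(−0.04)·[0.4898·13.7257 + 0.5102·37.0000] = 24.5967; exercise value = 25.0000 > continuation, so V_d = 25.0000 (exercise)
Node 0 (S = 50): continuation = e^(−0.04)·[0.4898·6.7284 + 0.5102·25.0000] = 15.4214; exercise value = 5.0000 ≤ continuation, so V_0 = 15.4214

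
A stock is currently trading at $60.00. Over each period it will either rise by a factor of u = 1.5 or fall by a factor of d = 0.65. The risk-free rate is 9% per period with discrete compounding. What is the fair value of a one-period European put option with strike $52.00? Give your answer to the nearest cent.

$5.75

Risk-neutral probability p = (1 + 0.09 − 0.65)/(1.5 − 0.65) = 0.4400/0.8500 = 0.5176
Terminal stock prices: S_u = 90, S_d = 39
Terminal payoffs (K − S): max(-38, 0) = 0, max(13, 0) = 13
Node 0 (S = 60): V_0 = 1/1.09·[0.5176·0.0000 + 0.4824·13.0000] = 5.7528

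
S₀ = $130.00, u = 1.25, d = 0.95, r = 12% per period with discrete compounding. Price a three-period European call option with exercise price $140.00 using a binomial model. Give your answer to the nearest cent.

Risk-neutral probability p = (1 + 0.12 − 0.95)/(1.25 − 0.95) = 0.1700/0.3000 = 0.5667
Terminal stock prices: S_uuu = 253.9, S_uud = 193, S_udd = 146.7, S_ddd = 111.5
Terminal payoffs (S − K): max(113.9, 0) = 113.9, max(52.97, 0) = 52.97, max(6.656, 0) = 6.656, max(-28.54, 0) = 0
Node uu (S = 203.1): V_uu = 1/1.12·[0.5667·113.9062 + 0.4333·52.9688] = 78.1250
Node ud (S = 154.4): V_ud = 1/1.12·[0.5667·52.9688 + 0.4333·6.6562] = 29.3750
Node dd (S = 117.3): V_dd = 1/1.12·[0.5667·6.6562 + 0.4333·0.0000] = 3.3677
Node u (S = 162.5): V_u = 1/1.12·[0.5667·78.1250 + 0.4333·29.3750] = 50.8929
Node d (S = 123.5): V_d = 1/1.12·[0.5667·29.3750 + 0.4333·3.3677] = 16.1653
Node 0 (S = 130): V_0 = 1/1.12·[0.5667·50.8929 + 0.4333·16.1653] = 32.0038

$32.00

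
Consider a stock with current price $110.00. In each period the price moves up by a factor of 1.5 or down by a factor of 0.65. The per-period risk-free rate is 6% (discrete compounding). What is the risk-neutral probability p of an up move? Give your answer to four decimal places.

Risk-neutral probability p = (1 + 0.06 − 0.65)/(1.5 − 0.65) = 0.4100/0.8500 = 0.4824

p = 0.4824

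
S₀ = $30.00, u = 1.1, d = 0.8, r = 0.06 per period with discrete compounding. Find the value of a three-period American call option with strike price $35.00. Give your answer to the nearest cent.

Risk-neutral probability p = (1 + 0.06 − 0.8)/(1.1 − 0.8) = 0.2600/0.3000 = 0.8667
Terminal stock prices: S_uuu = 39.93, S_uud = 29.04, S_udd = 21.12, S_ddd = 15.36
Terminal payoffs (S − K): max(4.93, 0) = 4.93, max(-5.96, 0) = 0, max(-13.88, 0) = 0, max(-19.64, 0) = 0
Node uu (S = 36.3): continuation = 1/1.06·[0.8667·4.9300 + 0.1333·0.0000] = 4.0308; exercise value = 1.3000 ≤ continuation, so V_uu = 4.0308
Node ud (S = 26.4): continuation = 1/1.06·[0.8667·0.0000 + 0.1333·0.0000] = 0.0000; exercise value = 0.0000 ≤ continuation, so V_ud = 0.0000
Node dd (S = 19.2): continuation = 1/1.06·[0.8667·0.0000 + 0.1333·0.0000] = 0.0000; exercise value = 0.0000 ≤ continuation, so V_dd = 0.0000
Node u (S = 33): continuation = 1/1.06·[0.8667·4.0308 + 0.1333·0.0000] = 3.2956; exercise value = 0.0000 ≤ continuation, so V_u = 3.2956
Node d (S = 24): continuation = 1/1.06·[0.8667·0.0000 + 0.1333·0.0000] = 0.0000; exercise value = 0.0000 ≤ continuation, so V_d = 0.0000
Node 0 (S = 30): continuation = 1/1.06·[0.8667·3.2956 + 0.1333·0.0000] = 2.6945; exercise value = 0.0000 ≤ continuation, so V_0 = 2.6945

$2.69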